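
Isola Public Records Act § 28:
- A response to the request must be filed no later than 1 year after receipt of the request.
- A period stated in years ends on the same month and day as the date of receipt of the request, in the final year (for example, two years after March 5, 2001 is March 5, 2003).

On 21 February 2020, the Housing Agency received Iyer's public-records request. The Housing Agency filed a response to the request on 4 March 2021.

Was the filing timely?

No

1 year after 21 February 2020 is February 21, 2021.
The deadline is February 21, 2021; the filing on March 4, 2021 is after that date.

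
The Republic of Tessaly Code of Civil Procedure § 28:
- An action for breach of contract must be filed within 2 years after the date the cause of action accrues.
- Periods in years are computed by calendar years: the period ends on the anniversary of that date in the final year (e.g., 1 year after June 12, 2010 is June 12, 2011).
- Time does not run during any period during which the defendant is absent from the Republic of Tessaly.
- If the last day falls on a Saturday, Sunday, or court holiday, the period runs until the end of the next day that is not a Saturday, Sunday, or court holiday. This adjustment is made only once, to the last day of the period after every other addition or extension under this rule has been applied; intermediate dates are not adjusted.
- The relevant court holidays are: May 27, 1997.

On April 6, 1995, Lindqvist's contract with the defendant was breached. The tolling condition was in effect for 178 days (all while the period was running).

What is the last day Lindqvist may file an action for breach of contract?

2 years after April 6, 1995 is April 6, 1997.
Tolling adds 178 days: April 6, 1997 + 178 days = October 1, 1997.
October 1, 1997 is a Wednesday and not a court holiday, so no extension applies.

October 1, 1997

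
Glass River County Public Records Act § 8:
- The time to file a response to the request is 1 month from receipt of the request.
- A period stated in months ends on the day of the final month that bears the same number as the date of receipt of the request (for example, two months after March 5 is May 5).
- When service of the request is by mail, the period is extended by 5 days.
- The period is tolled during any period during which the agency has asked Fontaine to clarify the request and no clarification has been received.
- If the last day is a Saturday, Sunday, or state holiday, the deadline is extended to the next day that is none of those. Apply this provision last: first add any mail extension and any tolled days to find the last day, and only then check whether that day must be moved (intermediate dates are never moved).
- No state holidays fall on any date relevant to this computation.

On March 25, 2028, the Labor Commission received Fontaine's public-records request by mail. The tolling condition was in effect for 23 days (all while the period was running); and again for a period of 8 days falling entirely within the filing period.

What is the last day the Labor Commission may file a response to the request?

May 31, 2028

1 month after March 25, 2028 is April 25, 2028.
Service was by mail, adding 5 days: April 25, 2028 + 5 days = April 30, 2028.
Tolling adds 23 days: April 30, 2028 + 23 days = May 23, 2028.
Tolling adds 8 days: May 23, 2028 + 8 days = May 31, 2028.
May 31, 2028 is a Wednesday and not a state holiday, so no extension applies.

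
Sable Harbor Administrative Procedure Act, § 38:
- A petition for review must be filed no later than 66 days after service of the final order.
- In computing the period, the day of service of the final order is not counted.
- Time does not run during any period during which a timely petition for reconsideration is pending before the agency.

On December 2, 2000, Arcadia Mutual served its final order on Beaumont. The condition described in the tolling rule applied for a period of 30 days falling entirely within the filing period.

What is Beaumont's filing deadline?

66 days after December 2, 2000 is February 6, 2001.
Tolling adds 30 days: February 6, 2001 + 30 days = March 8, 2001.

March 8, 2001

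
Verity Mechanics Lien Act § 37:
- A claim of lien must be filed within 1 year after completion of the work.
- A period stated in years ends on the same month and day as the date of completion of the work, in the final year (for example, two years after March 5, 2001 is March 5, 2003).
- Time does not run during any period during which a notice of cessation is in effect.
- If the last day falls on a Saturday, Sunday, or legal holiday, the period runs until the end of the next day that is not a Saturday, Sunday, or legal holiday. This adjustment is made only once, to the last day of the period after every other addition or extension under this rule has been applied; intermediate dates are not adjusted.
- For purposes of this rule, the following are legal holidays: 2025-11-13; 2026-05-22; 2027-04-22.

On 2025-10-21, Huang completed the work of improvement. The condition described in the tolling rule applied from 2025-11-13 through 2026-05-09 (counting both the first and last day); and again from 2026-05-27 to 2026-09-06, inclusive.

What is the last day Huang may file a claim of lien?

1 year after 2025-10-21 is October 21, 2026.
From November 13, 2025 through May 9, 2026 inclusive is 178 days; tolling adds 178 days: October 21, 2026 + 178 days = April 17, 2027.
From May 27, 2026 through September 6, 2026 inclusive is 103 days; tolling adds 103 days: April 17, 2027 + 103 days = July 29, 2027.
July 29, 2027 is a Thursday and not a legal holiday, so no extension applies.

July 29, 2027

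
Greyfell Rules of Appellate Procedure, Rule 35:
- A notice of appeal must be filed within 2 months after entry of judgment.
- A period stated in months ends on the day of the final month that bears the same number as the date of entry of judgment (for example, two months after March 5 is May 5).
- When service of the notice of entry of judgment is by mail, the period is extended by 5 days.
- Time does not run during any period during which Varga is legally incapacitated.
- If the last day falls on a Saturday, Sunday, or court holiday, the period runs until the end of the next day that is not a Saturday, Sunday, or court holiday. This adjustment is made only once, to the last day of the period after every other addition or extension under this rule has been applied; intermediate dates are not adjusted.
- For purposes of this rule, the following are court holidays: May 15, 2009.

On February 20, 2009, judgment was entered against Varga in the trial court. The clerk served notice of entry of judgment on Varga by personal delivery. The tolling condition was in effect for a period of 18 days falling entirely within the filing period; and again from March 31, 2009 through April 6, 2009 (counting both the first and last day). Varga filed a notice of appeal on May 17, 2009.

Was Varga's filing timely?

Yes

2 months after February 20, 2009 is April 20, 2009.
Service was not by mail, so no mail extension applies.
Tolling adds 18 days: April 20, 2009 + 18 days = May 8, 2009.
From March 31, 2009 through April 6, 2009 inclusive is 7 days; tolling adds 7 days: May 8, 2009 + 7 days = May 15, 2009.
May 15, 2009 is a listed holiday; May 16, 2009 is Saturday; May 17, 2009 is Sunday. The next qualifying day is May 18, 2009.
The deadline is May 18, 2009; the filing on May 17, 2009 is on or before that date.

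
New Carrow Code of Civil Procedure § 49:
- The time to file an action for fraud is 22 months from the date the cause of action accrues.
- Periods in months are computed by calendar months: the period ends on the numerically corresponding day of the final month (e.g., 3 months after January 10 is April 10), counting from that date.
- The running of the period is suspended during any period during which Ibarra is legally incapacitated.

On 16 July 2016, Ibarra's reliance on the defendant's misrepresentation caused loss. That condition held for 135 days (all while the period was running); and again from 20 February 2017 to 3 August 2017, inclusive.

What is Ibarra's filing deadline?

March 12, 2019

22 months after 16 July 2016 is May 16, 2018.
Tolling adds 135 days: May 16, 2018 + 135 days = September 28, 2018.
From February 20, 2017 through August 3, 2017 inclusive is 165 days; tolling adds 165 days: September 28, 2018 + 165 days = March 12, 2019.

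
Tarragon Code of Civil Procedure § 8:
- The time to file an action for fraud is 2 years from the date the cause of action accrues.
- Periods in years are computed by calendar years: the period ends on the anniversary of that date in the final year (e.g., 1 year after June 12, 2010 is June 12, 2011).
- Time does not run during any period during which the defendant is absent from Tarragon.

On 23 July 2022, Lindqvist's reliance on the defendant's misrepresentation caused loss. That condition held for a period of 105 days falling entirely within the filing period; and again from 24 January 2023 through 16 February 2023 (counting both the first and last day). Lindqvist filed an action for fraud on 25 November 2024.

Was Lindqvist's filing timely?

2 years after 23 July 2022 is July 23, 2024.
Tolling adds 105 days: July 23, 2024 + 105 days = November 5, 2024.
From January 24, 2023 through February 16, 2023 inclusive is 24 days; tolling adds 24 days: November 5, 2024 + 24 days = November 29, 2024.
The deadline is November 29, 2024; the filing on November 25, 2024 is on or before that date.

Yes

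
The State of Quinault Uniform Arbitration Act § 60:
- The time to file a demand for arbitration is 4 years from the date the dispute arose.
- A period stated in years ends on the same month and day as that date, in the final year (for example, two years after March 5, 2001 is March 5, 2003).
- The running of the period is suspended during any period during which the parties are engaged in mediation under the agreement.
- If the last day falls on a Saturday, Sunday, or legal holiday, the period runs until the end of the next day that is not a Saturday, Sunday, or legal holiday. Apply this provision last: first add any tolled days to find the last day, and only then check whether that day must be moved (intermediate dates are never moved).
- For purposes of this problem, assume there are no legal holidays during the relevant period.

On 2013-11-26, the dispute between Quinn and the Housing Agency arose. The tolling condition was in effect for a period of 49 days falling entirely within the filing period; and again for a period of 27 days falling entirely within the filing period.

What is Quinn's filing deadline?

4 years after 2013-11-26 is November 26, 2017.
Tolling adds 49 days: November 26, 2017 + 49 days = January 14, 2018.
Tolling adds 27 days: January 14, 2018 + 27 days = February 10, 2018.
February 10, 2018 is Saturday; February 11, 2018 is Sunday. The next qualifying day is February 12, 2018.

February 12, 2018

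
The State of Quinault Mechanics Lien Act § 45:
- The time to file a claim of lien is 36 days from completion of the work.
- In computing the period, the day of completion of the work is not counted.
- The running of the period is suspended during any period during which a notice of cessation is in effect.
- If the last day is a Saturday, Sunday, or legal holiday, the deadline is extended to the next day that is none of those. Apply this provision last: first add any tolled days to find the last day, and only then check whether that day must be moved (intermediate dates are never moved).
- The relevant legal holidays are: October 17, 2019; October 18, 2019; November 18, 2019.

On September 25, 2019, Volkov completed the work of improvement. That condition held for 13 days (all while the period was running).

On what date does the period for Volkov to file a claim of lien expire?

November 13, 2019

36 days after September 25, 2019 is October 31, 2019.
Tolling adds 13 days: October 31, 2019 + 13 days = November 13, 2019.
November 13, 2019 is a Wednesday and not a legal holiday, so no extension applies.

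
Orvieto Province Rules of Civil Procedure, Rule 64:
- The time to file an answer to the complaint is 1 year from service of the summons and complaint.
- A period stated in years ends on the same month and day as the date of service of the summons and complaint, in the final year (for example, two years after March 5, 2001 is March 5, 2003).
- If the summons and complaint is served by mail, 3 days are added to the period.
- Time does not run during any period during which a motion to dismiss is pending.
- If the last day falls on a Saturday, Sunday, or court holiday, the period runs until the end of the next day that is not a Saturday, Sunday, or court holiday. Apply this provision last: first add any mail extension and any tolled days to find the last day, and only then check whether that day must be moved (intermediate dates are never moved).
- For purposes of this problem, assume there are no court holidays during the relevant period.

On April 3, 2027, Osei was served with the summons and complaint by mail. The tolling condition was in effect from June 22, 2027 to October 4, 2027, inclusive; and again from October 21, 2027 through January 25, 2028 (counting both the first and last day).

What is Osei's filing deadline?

October 25, 2028

1 year after April 3, 2027 is April 3, 2028.
Service was by mail, adding 3 days: April 3, 2028 + 3 days = April 6, 2028.
From June 22, 2027 through October 4, 2027 inclusive is 105 days; tolling adds 105 days: April 6, 2028 + 105 days = July 20, 2028.
From October 21, 2027 through January 25, 2028 inclusive is 97 days; tolling adds 97 days: July 20, 2028 + 97 days = October 25, 2028.
October 25, 2028 is a Wednesday and not a court holiday, so no extension applies.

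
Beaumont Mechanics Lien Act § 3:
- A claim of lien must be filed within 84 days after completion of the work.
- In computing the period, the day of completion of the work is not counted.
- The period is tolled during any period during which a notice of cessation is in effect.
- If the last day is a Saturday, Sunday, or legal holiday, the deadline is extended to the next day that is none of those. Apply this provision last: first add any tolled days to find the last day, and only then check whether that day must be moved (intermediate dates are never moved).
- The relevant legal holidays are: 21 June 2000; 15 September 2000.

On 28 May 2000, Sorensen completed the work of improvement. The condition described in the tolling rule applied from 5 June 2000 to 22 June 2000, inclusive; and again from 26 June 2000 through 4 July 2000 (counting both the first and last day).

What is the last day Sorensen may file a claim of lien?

September 18, 2000

84 days after 28 May 2000 is August 20, 2000.
From June 5, 2000 through June 22, 2000 inclusive is 18 days; tolling adds 18 days: August 20, 2000 + 18 days = September 7, 2000.
From June 26, 2000 through July 4, 2000 inclusive is 9 days; tolling adds 9 days: September 7, 2000 + 9 days = September 16, 2000.
September 16, 2000 is Saturday; September 17, 2000 is Sunday. The next qualifying day is September 18, 2000.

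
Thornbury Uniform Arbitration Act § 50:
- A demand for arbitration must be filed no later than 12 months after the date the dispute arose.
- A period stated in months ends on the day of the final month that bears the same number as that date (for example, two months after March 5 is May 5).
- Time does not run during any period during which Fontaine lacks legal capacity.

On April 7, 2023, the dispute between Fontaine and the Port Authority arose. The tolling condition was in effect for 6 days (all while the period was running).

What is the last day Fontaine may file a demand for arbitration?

12 months after April 7, 2023 is April 7, 2024.
Tolling adds 6 days: April 7, 2024 + 6 days = April 13, 2024.

April 13, 2024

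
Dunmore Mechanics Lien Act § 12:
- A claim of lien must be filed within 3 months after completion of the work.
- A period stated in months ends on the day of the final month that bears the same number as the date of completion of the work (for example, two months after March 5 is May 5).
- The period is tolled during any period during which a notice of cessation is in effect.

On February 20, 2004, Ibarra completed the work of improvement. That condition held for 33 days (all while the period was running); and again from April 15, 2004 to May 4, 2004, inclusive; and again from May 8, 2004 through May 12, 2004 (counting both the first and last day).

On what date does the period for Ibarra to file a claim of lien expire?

3 months after February 20, 2004 is May 20, 2004.
Tolling adds 33 days: May 20, 2004 + 33 days = June 22, 2004.
From April 15, 2004 through May 4, 2004 inclusive is 20 days; tolling adds 20 days: June 22, 2004 + 20 days = July 12, 2004.
From May 8, 2004 through May 12, 2004 inclusive is 5 days; tolling adds 5 days: July 12, 2004 + 5 days = July 17, 2004.

July 17, 2004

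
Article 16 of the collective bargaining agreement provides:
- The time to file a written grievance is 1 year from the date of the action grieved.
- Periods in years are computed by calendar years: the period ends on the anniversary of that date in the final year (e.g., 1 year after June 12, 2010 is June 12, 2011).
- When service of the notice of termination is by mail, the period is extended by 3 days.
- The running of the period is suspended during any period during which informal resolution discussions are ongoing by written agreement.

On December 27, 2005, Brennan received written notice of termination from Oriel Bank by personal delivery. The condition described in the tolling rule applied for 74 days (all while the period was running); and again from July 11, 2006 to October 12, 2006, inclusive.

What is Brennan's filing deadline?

June 13, 2007

1 year after December 27, 2005 is December 27, 2006.
Service was not by mail, so no mail extension applies.
Tolling adds 74 days: December 27, 2006 + 74 days = March 11, 2007.
From July 11, 2006 through October 12, 2006 inclusive is 94 days; tolling adds 94 days: March 11, 2007 + 94 days = June 13, 2007.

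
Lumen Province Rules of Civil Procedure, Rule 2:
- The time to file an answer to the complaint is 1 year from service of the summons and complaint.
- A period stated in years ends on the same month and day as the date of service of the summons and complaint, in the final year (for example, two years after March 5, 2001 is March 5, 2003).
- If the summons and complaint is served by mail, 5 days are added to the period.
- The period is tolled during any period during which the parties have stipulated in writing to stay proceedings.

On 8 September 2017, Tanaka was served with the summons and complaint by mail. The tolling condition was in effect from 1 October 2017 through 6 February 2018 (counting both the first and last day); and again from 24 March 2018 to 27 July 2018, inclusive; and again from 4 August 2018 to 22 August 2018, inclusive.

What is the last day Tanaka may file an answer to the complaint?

1 year after 8 September 2017 is September 8, 2018.
Service was by mail, adding 5 days: September 8, 2018 + 5 days = September 13, 2018.
From October 1, 2017 through February 6, 2018 inclusive is 129 days; tolling adds 129 days: September 13, 2018 + 129 days = January 20, 2019.
From March 24, 2018 through July 27, 2018 inclusive is 126 days; tolling adds 126 days: January 20, 2019 + 126 days = May 26, 2019.
From August 4, 2018 through August 22, 2018 inclusive is 19 days; tolling adds 19 days: May 26, 2019 + 19 days = June 14, 2019.

June 14, 2019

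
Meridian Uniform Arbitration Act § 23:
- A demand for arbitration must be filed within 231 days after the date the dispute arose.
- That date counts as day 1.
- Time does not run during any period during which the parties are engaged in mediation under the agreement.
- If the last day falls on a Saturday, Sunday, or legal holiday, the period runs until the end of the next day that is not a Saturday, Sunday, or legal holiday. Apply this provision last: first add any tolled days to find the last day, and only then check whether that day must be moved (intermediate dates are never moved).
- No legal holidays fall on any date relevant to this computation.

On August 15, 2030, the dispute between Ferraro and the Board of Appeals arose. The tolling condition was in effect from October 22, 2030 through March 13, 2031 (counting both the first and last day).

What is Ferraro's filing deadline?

August 25, 2031

Counting August 15, 2030 as day 1, day 231 is April 2, 2031.
From October 22, 2030 through March 13, 2031 inclusive is 143 days; tolling adds 143 days: April 2, 2031 + 143 days = August 23, 2031.
August 23, 2031 is Saturday; August 24, 2031 is Sunday. The next qualifying day is August 25, 2031.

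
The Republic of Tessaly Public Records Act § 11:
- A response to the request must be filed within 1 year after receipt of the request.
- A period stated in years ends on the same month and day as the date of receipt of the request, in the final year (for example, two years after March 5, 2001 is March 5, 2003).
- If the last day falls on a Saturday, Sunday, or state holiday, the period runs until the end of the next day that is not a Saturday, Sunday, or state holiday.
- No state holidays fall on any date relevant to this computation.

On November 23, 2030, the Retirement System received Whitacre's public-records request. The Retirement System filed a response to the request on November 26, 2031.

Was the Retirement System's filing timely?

1 year after November 23, 2030 is November 23, 2031.
November 23, 2031 is Sunday. The next qualifying day is November 24, 2031.
The deadline is November 24, 2031; the filing on November 26, 2031 is after that date.

No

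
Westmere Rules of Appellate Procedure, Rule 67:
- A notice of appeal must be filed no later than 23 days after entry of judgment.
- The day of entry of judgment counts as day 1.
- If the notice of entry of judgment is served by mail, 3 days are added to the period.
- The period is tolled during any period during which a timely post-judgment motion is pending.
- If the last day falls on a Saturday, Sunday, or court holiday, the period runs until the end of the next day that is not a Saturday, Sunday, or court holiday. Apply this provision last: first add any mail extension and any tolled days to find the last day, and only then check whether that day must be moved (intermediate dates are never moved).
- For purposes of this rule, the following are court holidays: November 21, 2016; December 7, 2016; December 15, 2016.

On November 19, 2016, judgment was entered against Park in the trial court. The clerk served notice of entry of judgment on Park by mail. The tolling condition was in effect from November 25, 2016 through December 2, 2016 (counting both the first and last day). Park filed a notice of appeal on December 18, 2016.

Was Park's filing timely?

Counting November 19, 2016 as day 1, day 23 is December 11, 2016.
Service was by mail, adding 3 days: December 11, 2016 + 3 days = December 14, 2016.
From November 25, 2016 through December 2, 2016 inclusive is 8 days; tolling adds 8 days: December 14, 2016 + 8 days = December 22, 2016.
December 22, 2016 is a Thursday and not a court holiday, so no extension applies.
The deadline is December 22, 2016; the filing on December 18, 2016 is on or before that date.

Yes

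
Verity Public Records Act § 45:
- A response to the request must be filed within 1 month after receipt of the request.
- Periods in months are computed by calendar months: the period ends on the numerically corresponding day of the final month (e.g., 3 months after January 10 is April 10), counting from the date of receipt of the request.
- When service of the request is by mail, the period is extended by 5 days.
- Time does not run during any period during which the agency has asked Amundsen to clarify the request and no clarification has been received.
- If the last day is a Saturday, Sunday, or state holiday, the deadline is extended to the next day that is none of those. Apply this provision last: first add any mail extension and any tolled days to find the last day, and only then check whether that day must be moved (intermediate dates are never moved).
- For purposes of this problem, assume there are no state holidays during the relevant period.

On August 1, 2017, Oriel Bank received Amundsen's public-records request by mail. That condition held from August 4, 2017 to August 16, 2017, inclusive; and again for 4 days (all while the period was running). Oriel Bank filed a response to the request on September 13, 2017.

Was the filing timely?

Yes

1 month after August 1, 2017 is September 1, 2017.
Service was by mail, adding 5 days: September 1, 2017 + 5 days = September 6, 2017.
From August 4, 2017 through August 16, 2017 inclusive is 13 days; tolling adds 13 days: September 6, 2017 + 13 days = September 19, 2017.
Tolling adds 4 days: September 19, 2017 + 4 days = September 23, 2017.
September 23, 2017 is Saturday; September 24, 2017 is Sunday. The next qualifying day is September 25, 2017.
The deadline is September 25, 2017; the filing on September 13, 2017 is on or before that date.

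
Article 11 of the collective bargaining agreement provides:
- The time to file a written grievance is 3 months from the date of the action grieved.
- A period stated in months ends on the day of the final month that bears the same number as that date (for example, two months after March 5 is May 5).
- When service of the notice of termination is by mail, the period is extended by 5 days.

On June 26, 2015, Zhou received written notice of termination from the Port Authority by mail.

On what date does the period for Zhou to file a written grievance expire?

October 1, 2015

3 months after June 26, 2015 is September 26, 2015.
Service was by mail, adding 5 days: September 26, 2015 + 5 days = October 1, 2015.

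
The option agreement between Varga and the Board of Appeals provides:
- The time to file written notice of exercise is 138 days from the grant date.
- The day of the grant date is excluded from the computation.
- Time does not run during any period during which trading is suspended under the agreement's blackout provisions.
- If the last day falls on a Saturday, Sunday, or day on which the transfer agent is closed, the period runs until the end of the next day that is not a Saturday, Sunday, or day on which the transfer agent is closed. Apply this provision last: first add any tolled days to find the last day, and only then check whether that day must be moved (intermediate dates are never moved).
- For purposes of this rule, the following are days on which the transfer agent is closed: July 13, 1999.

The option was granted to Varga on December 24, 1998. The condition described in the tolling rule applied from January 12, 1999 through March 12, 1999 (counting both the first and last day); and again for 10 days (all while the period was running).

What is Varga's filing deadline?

138 days after December 24, 1998 is May 11, 1999.
From January 12, 1999 through March 12, 1999 inclusive is 60 days; tolling adds 60 days: May 11, 1999 + 60 days = July 10, 1999.
Tolling adds 10 days: July 10, 1999 + 10 days = July 20, 1999.
July 20, 1999 is a Tuesday and not a day on which the transfer agent is closed, so no extension applies.

July 20, 1999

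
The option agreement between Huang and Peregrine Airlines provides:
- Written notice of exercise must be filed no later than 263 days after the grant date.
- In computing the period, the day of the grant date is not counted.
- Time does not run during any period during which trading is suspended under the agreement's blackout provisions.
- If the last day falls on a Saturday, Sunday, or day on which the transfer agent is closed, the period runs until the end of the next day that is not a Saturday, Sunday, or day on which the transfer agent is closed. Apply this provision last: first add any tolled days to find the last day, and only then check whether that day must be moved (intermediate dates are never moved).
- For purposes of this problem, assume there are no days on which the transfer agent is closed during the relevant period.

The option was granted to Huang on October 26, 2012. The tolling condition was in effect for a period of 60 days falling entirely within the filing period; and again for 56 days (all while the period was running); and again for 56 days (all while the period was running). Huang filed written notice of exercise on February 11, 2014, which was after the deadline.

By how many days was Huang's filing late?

36 days

263 days after October 26, 2012 is July 16, 2013.
Tolling adds 60 days: July 16, 2013 + 60 days = September 14, 2013.
Tolling adds 56 days: September 14, 2013 + 56 days = November 9, 2013.
Tolling adds 56 days: November 9, 2013 + 56 days = January 4, 2014.
January 4, 2014 is Saturday; January 5, 2014 is Sunday. The next qualifying day is January 6, 2014.
The deadline is January 6, 2014; from January 6, 2014 to February 11, 2014 is 36 days.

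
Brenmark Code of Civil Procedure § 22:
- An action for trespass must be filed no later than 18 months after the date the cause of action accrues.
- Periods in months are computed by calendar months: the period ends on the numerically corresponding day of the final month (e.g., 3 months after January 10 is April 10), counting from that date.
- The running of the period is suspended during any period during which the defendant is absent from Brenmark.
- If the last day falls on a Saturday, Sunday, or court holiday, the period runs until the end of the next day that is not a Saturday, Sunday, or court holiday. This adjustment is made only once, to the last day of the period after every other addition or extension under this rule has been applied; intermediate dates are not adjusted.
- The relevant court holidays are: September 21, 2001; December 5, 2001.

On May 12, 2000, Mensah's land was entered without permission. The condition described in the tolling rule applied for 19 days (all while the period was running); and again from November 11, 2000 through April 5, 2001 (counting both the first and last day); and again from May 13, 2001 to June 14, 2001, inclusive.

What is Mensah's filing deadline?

May 29, 2002

18 months after May 12, 2000 is November 12, 2001.
Tolling adds 19 days: November 12, 2001 + 19 days = December 1, 2001.
From November 11, 2000 through April 5, 2001 inclusive is 146 days; tolling adds 146 days: December 1, 2001 + 146 days = April 26, 2002.
From May 13, 2001 through June 14, 2001 inclusive is 33 days; tolling adds 33 days: April 26, 2002 + 33 days = May 29, 2002.
May 29, 2002 is a Wednesday and not a court holiday, so no extension applies.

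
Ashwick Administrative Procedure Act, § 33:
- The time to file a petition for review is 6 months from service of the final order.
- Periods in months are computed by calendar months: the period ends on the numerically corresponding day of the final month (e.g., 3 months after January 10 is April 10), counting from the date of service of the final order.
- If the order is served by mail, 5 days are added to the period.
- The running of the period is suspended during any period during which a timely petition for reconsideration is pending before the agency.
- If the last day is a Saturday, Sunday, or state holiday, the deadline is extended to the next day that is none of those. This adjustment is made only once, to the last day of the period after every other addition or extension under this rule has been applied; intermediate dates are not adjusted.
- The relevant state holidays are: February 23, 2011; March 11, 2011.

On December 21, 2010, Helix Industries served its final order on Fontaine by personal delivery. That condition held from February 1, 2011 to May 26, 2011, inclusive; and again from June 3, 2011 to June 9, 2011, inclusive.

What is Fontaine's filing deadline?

6 months after December 21, 2010 is June 21, 2011.
Service was not by mail, so no mail extension applies.
From February 1, 2011 through May 26, 2011 inclusive is 115 days; tolling adds 115 days: June 21, 2011 + 115 days = October 14, 2011.
From June 3, 2011 through June 9, 2011 inclusive is 7 days; tolling adds 7 days: October 14, 2011 + 7 days = October 21, 2011.
October 21, 2011 is a Friday and not a state holiday, so no extension applies.

October 21, 2011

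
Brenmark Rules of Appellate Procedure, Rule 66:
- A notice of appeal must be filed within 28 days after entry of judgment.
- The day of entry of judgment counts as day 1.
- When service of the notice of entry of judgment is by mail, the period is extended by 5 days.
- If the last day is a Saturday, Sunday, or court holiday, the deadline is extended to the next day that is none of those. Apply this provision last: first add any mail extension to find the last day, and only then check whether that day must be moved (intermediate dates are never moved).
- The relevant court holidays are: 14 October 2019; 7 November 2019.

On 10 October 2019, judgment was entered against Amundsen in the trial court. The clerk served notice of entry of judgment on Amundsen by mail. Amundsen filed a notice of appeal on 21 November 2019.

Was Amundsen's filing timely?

No

Counting 10 October 2019 as day 1, day 28 is November 6, 2019.
Service was by mail, adding 5 days: November 6, 2019 + 5 days = November 11, 2019.
November 11, 2019 is a Monday and not a court holiday, so no extension applies.
The deadline is November 11, 2019; the filing on November 21, 2019 is after that date.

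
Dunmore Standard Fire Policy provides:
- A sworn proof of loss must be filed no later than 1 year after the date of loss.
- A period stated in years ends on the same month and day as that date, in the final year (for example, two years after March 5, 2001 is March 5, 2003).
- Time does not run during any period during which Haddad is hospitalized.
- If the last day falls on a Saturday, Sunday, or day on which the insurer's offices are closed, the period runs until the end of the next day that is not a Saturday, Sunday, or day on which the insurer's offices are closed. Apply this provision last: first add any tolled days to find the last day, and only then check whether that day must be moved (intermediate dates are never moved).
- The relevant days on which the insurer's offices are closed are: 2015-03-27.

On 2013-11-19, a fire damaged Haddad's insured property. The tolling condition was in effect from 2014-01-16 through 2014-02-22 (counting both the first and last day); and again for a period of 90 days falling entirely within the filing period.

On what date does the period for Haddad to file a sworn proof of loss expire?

1 year after 2013-11-19 is November 19, 2014.
From January 16, 2014 through February 22, 2014 inclusive is 38 days; tolling adds 38 days: November 19, 2014 + 38 days = December 27, 2014.
Tolling adds 90 days: December 27, 2014 + 90 days = March 27, 2015.
March 27, 2015 is a listed holiday; March 28, 2015 is Saturday; March 29, 2015 is Sunday. The next qualifying day is March 30, 2015.

March 30, 2015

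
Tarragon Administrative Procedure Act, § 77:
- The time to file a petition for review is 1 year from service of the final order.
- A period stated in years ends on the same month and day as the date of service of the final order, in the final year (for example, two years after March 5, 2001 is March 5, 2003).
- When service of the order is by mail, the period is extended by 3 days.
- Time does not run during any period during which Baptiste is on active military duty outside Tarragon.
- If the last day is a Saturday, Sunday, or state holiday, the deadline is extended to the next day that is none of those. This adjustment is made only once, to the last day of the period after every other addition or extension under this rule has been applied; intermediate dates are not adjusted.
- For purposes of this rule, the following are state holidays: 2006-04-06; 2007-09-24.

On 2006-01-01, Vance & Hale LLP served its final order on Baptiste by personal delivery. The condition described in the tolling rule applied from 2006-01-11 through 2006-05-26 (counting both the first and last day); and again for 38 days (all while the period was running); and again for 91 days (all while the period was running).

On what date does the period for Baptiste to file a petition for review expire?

1 year after 2006-01-01 is January 1, 2007.
Service was not by mail, so no mail extension applies.
From January 11, 2006 through May 26, 2006 inclusive is 136 days; tolling adds 136 days: January 1, 2007 + 136 days = May 17, 2007.
Tolling adds 38 days: May 17, 2007 + 38 days = June 24, 2007.
Tolling adds 91 days: June 24, 2007 + 91 days = September 23, 2007.
September 23, 2007 is Sunday; September 24, 2007 is a listed holiday. The next qualifying day is September 25, 2007.

September 25, 2007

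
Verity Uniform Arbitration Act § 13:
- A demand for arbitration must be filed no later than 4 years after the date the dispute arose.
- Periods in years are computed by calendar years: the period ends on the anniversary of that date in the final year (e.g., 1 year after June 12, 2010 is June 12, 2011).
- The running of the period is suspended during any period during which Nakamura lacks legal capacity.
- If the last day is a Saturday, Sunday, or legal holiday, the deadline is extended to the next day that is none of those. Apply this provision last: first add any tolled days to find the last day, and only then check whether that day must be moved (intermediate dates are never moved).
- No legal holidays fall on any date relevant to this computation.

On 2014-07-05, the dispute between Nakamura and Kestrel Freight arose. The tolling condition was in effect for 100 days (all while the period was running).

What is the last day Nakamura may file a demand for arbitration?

October 15, 2018

4 years after 2014-07-05 is July 5, 2018.
Tolling adds 100 days: July 5, 2018 + 100 days = October 13, 2018.
October 13, 2018 is Saturday; October 14, 2018 is Sunday. The next qualifying day is October 15, 2018.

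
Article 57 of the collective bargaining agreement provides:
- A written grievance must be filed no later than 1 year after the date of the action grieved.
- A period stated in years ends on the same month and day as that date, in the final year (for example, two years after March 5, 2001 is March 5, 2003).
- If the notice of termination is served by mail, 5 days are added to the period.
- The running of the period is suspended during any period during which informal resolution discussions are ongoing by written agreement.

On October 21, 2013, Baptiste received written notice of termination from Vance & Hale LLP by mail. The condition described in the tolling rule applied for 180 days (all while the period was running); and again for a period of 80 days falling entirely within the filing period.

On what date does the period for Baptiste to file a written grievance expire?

July 13, 2015

1 year after October 21, 2013 is October 21, 2014.
Service was by mail, adding 5 days: October 21, 2014 + 5 days = October 26, 2014.
Tolling adds 180 days: October 26, 2014 + 180 days = April 24, 2015.
Tolling adds 80 days: April 24, 2015 + 80 days = July 13, 2015.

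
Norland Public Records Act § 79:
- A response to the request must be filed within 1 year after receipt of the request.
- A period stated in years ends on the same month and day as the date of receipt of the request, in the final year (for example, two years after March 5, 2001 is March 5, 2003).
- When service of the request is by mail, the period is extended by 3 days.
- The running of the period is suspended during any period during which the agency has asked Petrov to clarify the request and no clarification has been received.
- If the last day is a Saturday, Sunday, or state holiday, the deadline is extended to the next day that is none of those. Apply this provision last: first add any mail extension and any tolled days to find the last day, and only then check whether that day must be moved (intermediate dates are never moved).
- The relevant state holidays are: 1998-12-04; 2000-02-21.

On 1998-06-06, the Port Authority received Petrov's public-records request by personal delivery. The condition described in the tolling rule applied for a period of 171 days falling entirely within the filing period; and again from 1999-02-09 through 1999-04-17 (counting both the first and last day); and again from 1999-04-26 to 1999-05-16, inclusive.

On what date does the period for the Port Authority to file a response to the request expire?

February 22, 2000

1 year after 1998-06-06 is June 6, 1999.
Service was not by mail, so no mail extension applies.
Tolling adds 171 days: June 6, 1999 + 171 days = November 24, 1999.
From February 9, 1999 through April 17, 1999 inclusive is 68 days; tolling adds 68 days: November 24, 1999 + 68 days = January 31, 2000.
From April 26, 1999 through May 16, 1999 inclusive is 21 days; tolling adds 21 days: January 31, 2000 + 21 days = February 21, 2000.
February 21, 2000 is a listed holiday. The next qualifying day is February 22, 2000.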